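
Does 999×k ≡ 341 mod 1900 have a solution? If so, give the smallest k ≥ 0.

259

gcd(999, 1900) = 1, so a unique solution mod 1900 exists.
999⁻¹ ≡ 1299 (mod 1900).
k ≡ 1299×341 ≡ 259 (mod 1900).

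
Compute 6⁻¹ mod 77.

13

Apply the Euclidean algorithm and back-substitute:
77 = 12*6 + 5
6 = 1*5 + 1
5 = 5*1 + 0
gcd(6, 77) = 1, so the inverse exists.
Bézout: 1 = −1*77 + 13*6.
So 6⁻¹ ≡ 13 (mod 77).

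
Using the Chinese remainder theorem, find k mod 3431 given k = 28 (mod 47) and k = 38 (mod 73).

47⁻¹ mod 73: 47×14 ≡ 1 (mod 73), so 47⁻¹ ≡ 14.
k = 28 + 47×((38 − 28)×14 mod 73) = 28 + 47×67 = 3177.
Check: 3177 mod 47 = 28, 3177 mod 73 = 38. ✓

3177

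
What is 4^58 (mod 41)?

58 in binary is 111010, i.e. 58 = 32 + 16 + 8 + 2.
4^1 ≡ 4 (mod 41)
4^2 ≡ 4^2 = 16 (mod 41)
4^4 ≡ 16^2 = 256 ≡ 10 (mod 41)
4^8 ≡ 10^2 = 100 ≡ 18 (mod 41)
4^16 ≡ 18^2 = 324 ≡ 37 (mod 41)
4^32 ≡ 37^2 = 1369 ≡ 16 (mod 41)
4^58 = 4^32 · 4^16 · 4^8 · 4^2 ≡ 16 · 37 · 18 · 16 (mod 41).
Accumulate the product:
16 · 37 = 592 ≡ 18
18 · 18 = 324 ≡ 37
37 · 16 = 592 ≡ 18

18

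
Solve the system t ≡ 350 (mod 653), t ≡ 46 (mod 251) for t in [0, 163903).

159682

653⁻¹ mod 251: 653·128 ≡ 1 (mod 251), so 653⁻¹ ≡ 128.
t = 350 + 653·((46 − 350)·128 mod 251) = 350 + 653·244 = 159682.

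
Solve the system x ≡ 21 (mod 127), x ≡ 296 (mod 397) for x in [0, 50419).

34438

127⁻¹ mod 397: 127·372 ≡ 1 (mod 397), so 127⁻¹ ≡ 372.
x = 21 + 127·((296 − 21)·372 mod 397) = 21 + 127·271 = 34438.
Check: 34438 mod 127 = 21, 34438 mod 397 = 296. ✓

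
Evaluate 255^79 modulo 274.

145

79 in binary is 1001111, i.e. 79 = 64 + 8 + 4 + 2 + 1.
255^1 ≡ 255 (mod 274)
255^2 ≡ 255^2 = 65025 ≡ 87 (mod 274)
255^4 ≡ 87^2 = 7569 ≡ 171 (mod 274)
255^8 ≡ 171^2 = 29241 ≡ 197 (mod 274)
255^16 ≡ 197^2 = 38809 ≡ 175 (mod 274)
255^32 ≡ 175^2 = 30625 ≡ 211 (mod 274)
255^64 ≡ 211^2 = 44521 ≡ 133 (mod 274)
255^79 = 255^64 * 255^8 * 255^4 * 255^2 * 255^1 ≡ 133 * 197 * 171 * 87 * 255 (mod 274).
Accumulate the product:
133 * 197 = 26201 ≡ 171
171 * 171 = 29241 ≡ 197
197 * 87 = 17139 ≡ 151
151 * 255 = 38505 ≡ 145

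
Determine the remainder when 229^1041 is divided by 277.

225

By square-and-multiply:
229^1 ≡ 229 (mod 277)
229^2 ≡ 229^2 = 52441 ≡ 88 (mod 277)
229^4 ≡ 88^2 = 7744 ≡ 265 (mod 277)
229^8 ≡ 265^2 = 70225 ≡ 144 (mod 277)
229^16 ≡ 144^2 = 20736 ≡ 238 (mod 277)
229^32 ≡ 238^2 = 56644 ≡ 136 (mod 277)
229^64 ≡ 136^2 = 18496 ≡ 214 (mod 277)
229^128 ≡ 214^2 = 45796 ≡ 91 (mod 277)
229^256 ≡ 91^2 = 8281 ≡ 248 (mod 277)
229^512 ≡ 248^2 = 61504 ≡ 10 (mod 277)
229^1024 ≡ 10^2 = 100 (mod 277)
229^1041 = 229^1024 · 229^16 · 229^1 ≡ 100 · 238 · 229 (mod 277).
Accumulate the product:
100 · 238 = 23800 ≡ 255
255 · 229 = 58395 ≡ 225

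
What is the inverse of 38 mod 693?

383

693 = 18*38 + 9
38 = 4*9 + 2
9 = 4*2 + 1
2 = 2*1 + 0
gcd(38, 693) = 1, so the inverse exists.
Bézout: 1 = 17*693 − 310*38.
So 38⁻¹ ≡ −310 ≡ 383 (mod 693).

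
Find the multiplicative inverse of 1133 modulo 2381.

559

2381 = 2×1133 + 115
1133 = 9×115 + 98
115 = 1×98 + 17
98 = 5×17 + 13
17 = 1×13 + 4
13 = 3×4 + 1
4 = 4×1 + 0
gcd(1133, 2381) = 1, so the inverse exists.
Back-substitute for 1:
1 = 1×13 − 3×4
  = −3×17 + 4×13
  = 4×98 − 23×17
  = −23×115 + 27×98
  = 27×1133 − 266×115
  = −266×2381 + 559×1133
So 1133⁻¹ ≡ 559 (mod 2381).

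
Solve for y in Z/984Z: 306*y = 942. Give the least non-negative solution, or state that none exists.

gcd(306, 984) = 6, and 6 | 942, so solutions exist.
Divide through by 6: 51*y = 157 (mod 164).
51⁻¹ ≡ 119 (mod 164).
y ≡ 119*157 ≡ 151 (mod 164).
The smallest non-negative solution is y = 151.

151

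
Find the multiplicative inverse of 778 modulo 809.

548

By the extended Euclidean algorithm:
809 = 1*778 + 31
778 = 25*31 + 3
31 = 10*3 + 1
3 = 3*1 + 0
gcd(778, 809) = 1, so the inverse exists.
Bézout: 1 = 251*809 − 261*778.
So 778⁻¹ ≡ −261 ≡ 548 (mod 809).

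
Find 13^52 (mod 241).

By square-and-multiply:
13^1 ≡ 13 (mod 241)
13^2 ≡ 13^2 = 169 (mod 241)
13^4 ≡ 169^2 = 28561 ≡ 123 (mod 241)
13^8 ≡ 123^2 = 15129 ≡ 187 (mod 241)
13^16 ≡ 187^2 = 34969 ≡ 24 (mod 241)
13^32 ≡ 24^2 = 576 ≡ 94 (mod 241)
13^52 = 13^32 * 13^16 * 13^4 ≡ 94 * 24 * 123 (mod 241).
Accumulate the product:
94 * 24 = 2256 ≡ 87
87 * 123 = 10701 ≡ 97

97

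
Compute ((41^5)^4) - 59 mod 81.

56

(41)^5 ≡ 38 (mod 81)
(38)^4 ≡ 34 (mod 81)
34 - 59 = -25 ≡ 56 (mod 81)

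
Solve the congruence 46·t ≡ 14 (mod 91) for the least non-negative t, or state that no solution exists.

gcd(46, 91) = 1, so a unique solution mod 91 exists.
46⁻¹ ≡ 2 (mod 91).
t ≡ 2·14 ≡ 28 (mod 91).

28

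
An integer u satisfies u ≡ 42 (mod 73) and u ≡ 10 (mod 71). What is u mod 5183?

4057

73⁻¹ mod 71: 73*36 ≡ 1 (mod 71), so 73⁻¹ ≡ 36.
u = 42 + 73*((10 − 42)*36 mod 71) = 42 + 73*55 = 4057.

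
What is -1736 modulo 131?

98

-1736 = -14×131 + 98, so -1736 ≡ 98 (mod 131).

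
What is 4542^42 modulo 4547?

Using repeated squaring:
42 in binary is 101010, i.e. 42 = 32 + 8 + 2.
4542^1 ≡ 4542 (mod 4547)
4542^2 ≡ 4542^2 = 20629764 ≡ 25 (mod 4547)
4542^4 ≡ 25^2 = 625 (mod 4547)
4542^8 ≡ 625^2 = 390625 ≡ 4130 (mod 4547)
4542^16 ≡ 4130^2 = 17056900 ≡ 1103 (mod 4547)
4542^32 ≡ 1103^2 = 1216609 ≡ 2560 (mod 4547)
4542^42 = 4542^32 × 4542^8 × 4542^2 ≡ 2560 × 4130 × 25 (mod 4547).
Accumulate the product:
2560 × 4130 = 10572800 ≡ 1025
1025 × 25 = 25625 ≡ 2890

2890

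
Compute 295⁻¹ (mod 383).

383 = 1×295 + 88
295 = 3×88 + 31
88 = 2×31 + 26
31 = 1×26 + 5
26 = 5×5 + 1
5 = 5×1 + 0
gcd(295, 383) = 1, so the inverse exists.
Back-substitute for 1:
1 = 1×26 − 5×5
  = −5×31 + 6×26
  = 6×88 − 17×31
  = −17×295 + 57×88
  = 57×383 − 74×295
So 295⁻¹ ≡ −74 ≡ 309 (mod 383).

309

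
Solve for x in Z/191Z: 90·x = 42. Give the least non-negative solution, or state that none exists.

166

gcd(90, 191) = 1, so a unique solution mod 191 exists.
90⁻¹ ≡ 104 (mod 191).
x ≡ 104·42 ≡ 166 (mod 191).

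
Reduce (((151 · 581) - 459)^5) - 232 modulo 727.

151 · 581 = 87731 ≡ 491 (mod 727)
491 - 459 = 32
(32)^5 ≡ 474 (mod 727)
474 - 232 = 242

242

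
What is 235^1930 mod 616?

Compute successive squares:
1930 in binary is 11110001010, i.e. 1930 = 1024 + 512 + 256 + 128 + 8 + 2.
235^1 ≡ 235 (mod 616)
235^2 ≡ 235^2 = 55225 ≡ 401 (mod 616)
235^4 ≡ 401^2 = 160801 ≡ 25 (mod 616)
235^8 ≡ 25^2 = 625 ≡ 9 (mod 616)
235^16 ≡ 9^2 = 81 (mod 616)
235^32 ≡ 81^2 = 6561 ≡ 401 (mod 616)
235^64 ≡ 401^2 = 160801 ≡ 25 (mod 616)
235^128 ≡ 25^2 = 625 ≡ 9 (mod 616)
235^256 ≡ 9^2 = 81 (mod 616)
235^512 ≡ 81^2 = 6561 ≡ 401 (mod 616)
235^1024 ≡ 401^2 = 160801 ≡ 25 (mod 616)
235^1930 = 235^1024 · 235^512 · 235^256 · 235^128 · 235^8 · 235^2 ≡ 25 · 401 · 81 · 9 · 9 · 401 (mod 616).
Accumulate the product:
25 · 401 = 10025 ≡ 169
169 · 81 = 13689 ≡ 137
137 · 9 = 1233 ≡ 1
1 · 9 = 9
9 · 401 = 3609 ≡ 529

529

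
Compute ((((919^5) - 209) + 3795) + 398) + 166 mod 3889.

2123

(919)^5 ≡ 1862 (mod 3889)
1862 - 209 = 1653
1653 + 3795 = 5448 ≡ 1559 (mod 3889)
1559 + 398 = 1957
1957 + 166 = 2123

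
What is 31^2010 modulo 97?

2010 in binary is 11111011010, i.e. 2010 = 1024 + 512 + 256 + 128 + 64 + 16 + 8 + 2.
31^1 ≡ 31 (mod 97)
31^2 ≡ 31^2 = 961 ≡ 88 (mod 97)
31^4 ≡ 88^2 = 7744 ≡ 81 (mod 97)
31^8 ≡ 81^2 = 6561 ≡ 62 (mod 97)
31^16 ≡ 62^2 = 3844 ≡ 61 (mod 97)
31^32 ≡ 61^2 = 3721 ≡ 35 (mod 97)
31^64 ≡ 35^2 = 1225 ≡ 61 (mod 97)
31^128 ≡ 61^2 = 3721 ≡ 35 (mod 97)
31^256 ≡ 35^2 = 1225 ≡ 61 (mod 97)
31^512 ≡ 61^2 = 3721 ≡ 35 (mod 97)
31^1024 ≡ 35^2 = 1225 ≡ 61 (mod 97)
31^2010 = 31^1024 × 31^512 × 31^256 × 31^128 × 31^64 × 31^16 × 31^8 × 31^2 ≡ 61 × 35 × 61 × 35 × 61 × 61 × 62 × 88 (mod 97).
Accumulate the product:
61 × 35 = 2135 ≡ 1
1 × 61 = 61
61 × 35 = 2135 ≡ 1
1 × 61 = 61
61 × 61 = 3721 ≡ 35
35 × 62 = 2170 ≡ 36
36 × 88 = 3168 ≡ 64

64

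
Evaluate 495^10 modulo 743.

Compute successive squares:
10 in binary is 1010, i.e. 10 = 8 + 2.
495^1 ≡ 495 (mod 743)
495^2 ≡ 495^2 = 245025 ≡ 578 (mod 743)
495^4 ≡ 578^2 = 334084 ≡ 477 (mod 743)
495^8 ≡ 477^2 = 227529 ≡ 171 (mod 743)
495^10 = 495^8 · 495^2 ≡ 171 · 578 (mod 743).
171 · 578 = 98838 ≡ 19 (mod 743).

19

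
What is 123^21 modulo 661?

279

By square-and-multiply:
21 in binary is 10101, i.e. 21 = 16 + 4 + 1.
123^1 ≡ 123 (mod 661)
123^2 ≡ 123^2 = 15129 ≡ 587 (mod 661)
123^4 ≡ 587^2 = 344569 ≡ 188 (mod 661)
123^8 ≡ 188^2 = 35344 ≡ 311 (mod 661)
123^16 ≡ 311^2 = 96721 ≡ 215 (mod 661)
123^21 = 123^16 × 123^4 × 123^1 ≡ 215 × 188 × 123 (mod 661).
Accumulate the product:
215 × 188 = 40420 ≡ 99
99 × 123 = 12177 ≡ 279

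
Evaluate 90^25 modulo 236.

128

25 in binary is 11001, i.e. 25 = 16 + 8 + 1.
90^1 ≡ 90 (mod 236)
90^2 ≡ 90^2 = 8100 ≡ 76 (mod 236)
90^4 ≡ 76^2 = 5776 ≡ 112 (mod 236)
90^8 ≡ 112^2 = 12544 ≡ 36 (mod 236)
90^16 ≡ 36^2 = 1296 ≡ 116 (mod 236)
90^25 = 90^16 × 90^8 × 90^1 ≡ 116 × 36 × 90 (mod 236).
Accumulate the product:
116 × 36 = 4176 ≡ 164
164 × 90 = 14760 ≡ 128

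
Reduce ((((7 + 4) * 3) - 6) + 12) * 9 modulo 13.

7 + 4 = 11
11 * 3 = 33 ≡ 7 (mod 13)
7 - 6 = 1
1 + 12 = 13 ≡ 0 (mod 13)
0 * 9 = 0

0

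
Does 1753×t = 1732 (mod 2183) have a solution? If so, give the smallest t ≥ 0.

gcd(1753, 2183) = 1, so a unique solution mod 2183 exists.
1753⁻¹ ≡ 2117 (mod 2183).
t ≡ 2117×1732 ≡ 1387 (mod 2183).

1387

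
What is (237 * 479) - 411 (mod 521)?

55

237 * 479 = 113523 ≡ 466 (mod 521)
466 - 411 = 55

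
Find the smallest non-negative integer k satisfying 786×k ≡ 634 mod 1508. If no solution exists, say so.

gcd(786, 1508) = 2, and 2 | 634, so solutions exist.
Divide through by 2: 393×k ≡ 317 mod 754.
393⁻¹ ≡ 165 (mod 754).
k ≡ 165×317 ≡ 279 (mod 754).
The smallest non-negative solution is k = 279.

279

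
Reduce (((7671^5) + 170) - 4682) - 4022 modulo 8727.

(7671)^5 ≡ 5763 (mod 8727)
5763 + 170 = 5933
5933 - 4682 = 1251
1251 - 4022 = -2771 ≡ 5956 (mod 8727)

5956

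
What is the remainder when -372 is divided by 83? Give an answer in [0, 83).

-372 = -5×83 + 43, so -372 ≡ 43 (mod 83).

43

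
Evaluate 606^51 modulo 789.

51 in binary is 110011, i.e. 51 = 32 + 16 + 2 + 1.
606^1 ≡ 606 (mod 789)
606^2 ≡ 606^2 = 367236 ≡ 351 (mod 789)
606^4 ≡ 351^2 = 123201 ≡ 117 (mod 789)
606^8 ≡ 117^2 = 13689 ≡ 276 (mod 789)
606^16 ≡ 276^2 = 76176 ≡ 432 (mod 789)
606^32 ≡ 432^2 = 186624 ≡ 420 (mod 789)
606^51 = 606^32 · 606^16 · 606^2 · 606^1 ≡ 420 · 432 · 351 · 606 (mod 789).
Accumulate the product:
420 · 432 = 181440 ≡ 759
759 · 351 = 266409 ≡ 516
516 · 606 = 312696 ≡ 252

252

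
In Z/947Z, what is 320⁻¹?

Run the extended Euclidean algorithm:
947 = 2×320 + 307
320 = 1×307 + 13
307 = 23×13 + 8
13 = 1×8 + 5
8 = 1×5 + 3
5 = 1×3 + 2
3 = 1×2 + 1
2 = 2×1 + 0
gcd(320, 947) = 1, so the inverse exists.
Back-substitute for 1:
1 = 1×3 − 1×2
  = −1×5 + 2×3
  = 2×8 − 3×5
  = −3×13 + 5×8
  = 5×307 − 118×13
  = −118×320 + 123×307
  = 123×947 − 364×320
So 320⁻¹ ≡ −364 ≡ 583 (mod 947).

583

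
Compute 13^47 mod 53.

36

47 in binary is 101111, i.e. 47 = 32 + 8 + 4 + 2 + 1.
13^1 ≡ 13 (mod 53)
13^2 ≡ 13^2 = 169 ≡ 10 (mod 53)
13^4 ≡ 10^2 = 100 ≡ 47 (mod 53)
13^8 ≡ 47^2 = 2209 ≡ 36 (mod 53)
13^16 ≡ 36^2 = 1296 ≡ 24 (mod 53)
13^32 ≡ 24^2 = 576 ≡ 46 (mod 53)
13^47 = 13^32 × 13^8 × 13^4 × 13^2 × 13^1 ≡ 46 × 36 × 47 × 10 × 13 (mod 53).
Accumulate the product:
46 × 36 = 1656 ≡ 13
13 × 47 = 611 ≡ 28
28 × 10 = 280 ≡ 15
15 × 13 = 195 ≡ 36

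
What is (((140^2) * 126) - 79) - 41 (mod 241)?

(140)^2 ≡ 79 (mod 241)
79 * 126 = 9954 ≡ 73 (mod 241)
73 - 79 = -6 ≡ 235 (mod 241)
235 - 41 = 194

194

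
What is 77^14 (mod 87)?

Using repeated squaring:
14 in binary is 1110, i.e. 14 = 8 + 4 + 2.
77^1 ≡ 77 (mod 87)
77^2 ≡ 77^2 = 5929 ≡ 13 (mod 87)
77^4 ≡ 13^2 = 169 ≡ 82 (mod 87)
77^8 ≡ 82^2 = 6724 ≡ 25 (mod 87)
77^14 = 77^8 × 77^4 × 77^2 ≡ 25 × 82 × 13 (mod 87).
Accumulate the product:
25 × 82 = 2050 ≡ 49
49 × 13 = 637 ≡ 28

28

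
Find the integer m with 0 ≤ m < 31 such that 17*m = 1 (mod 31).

31 = 1·17 + 14
17 = 1·14 + 3
14 = 4·3 + 2
3 = 1·2 + 1
2 = 2·1 + 0
gcd(17, 31) = 1, so the inverse exists.
Back-substitute for 1:
1 = 1·3 − 1·2
  = −1·14 + 5·3
  = 5·17 − 6·14
  = −6·31 + 11·17
So 17⁻¹ ≡ 11 (mod 31).

11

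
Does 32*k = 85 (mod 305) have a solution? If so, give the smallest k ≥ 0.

260

gcd(32, 305) = 1, so a unique solution mod 305 exists.
32⁻¹ ≡ 143 (mod 305).
k ≡ 143*85 ≡ 260 (mod 305).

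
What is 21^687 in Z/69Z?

Using repeated squaring:
687 in binary is 1010101111, i.e. 687 = 512 + 128 + 32 + 8 + 4 + 2 + 1.
21^1 ≡ 21 (mod 69)
21^2 ≡ 21^2 = 441 ≡ 27 (mod 69)
21^4 ≡ 27^2 = 729 ≡ 39 (mod 69)
21^8 ≡ 39^2 = 1521 ≡ 3 (mod 69)
21^16 ≡ 3^2 = 9 (mod 69)
21^32 ≡ 9^2 = 81 ≡ 12 (mod 69)
21^64 ≡ 12^2 = 144 ≡ 6 (mod 69)
21^128 ≡ 6^2 = 36 (mod 69)
21^256 ≡ 36^2 = 1296 ≡ 54 (mod 69)
21^512 ≡ 54^2 = 2916 ≡ 18 (mod 69)
21^687 = 21^512 · 21^128 · 21^32 · 21^8 · 21^4 · 21^2 · 21^1 ≡ 18 · 36 · 12 · 3 · 39 · 27 · 21 (mod 69).
Accumulate the product:
18 · 36 = 648 ≡ 27
27 · 12 = 324 ≡ 48
48 · 3 = 144 ≡ 6
6 · 39 = 234 ≡ 27
27 · 27 = 729 ≡ 39
39 · 21 = 819 ≡ 60

60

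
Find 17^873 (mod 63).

62

By square-and-multiply:
873 in binary is 1101101001, i.e. 873 = 512 + 256 + 64 + 32 + 8 + 1.
17^1 ≡ 17 (mod 63)
17^2 ≡ 17^2 = 289 ≡ 37 (mod 63)
17^4 ≡ 37^2 = 1369 ≡ 46 (mod 63)
17^8 ≡ 46^2 = 2116 ≡ 37 (mod 63)
17^16 ≡ 37^2 = 1369 ≡ 46 (mod 63)
17^32 ≡ 46^2 = 2116 ≡ 37 (mod 63)
17^64 ≡ 37^2 = 1369 ≡ 46 (mod 63)
17^128 ≡ 46^2 = 2116 ≡ 37 (mod 63)
17^256 ≡ 37^2 = 1369 ≡ 46 (mod 63)
17^512 ≡ 46^2 = 2116 ≡ 37 (mod 63)
17^873 = 17^512 * 17^256 * 17^64 * 17^32 * 17^8 * 17^1 ≡ 37 * 46 * 46 * 37 * 37 * 17 (mod 63).
Accumulate the product:
37 * 46 = 1702 ≡ 1
1 * 46 = 46
46 * 37 = 1702 ≡ 1
1 * 37 = 37
37 * 17 = 629 ≡ 62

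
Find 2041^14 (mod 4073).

50

14 in binary is 1110, i.e. 14 = 8 + 4 + 2.
2041^1 ≡ 2041 (mod 4073)
2041^2 ≡ 2041^2 = 4165681 ≡ 3075 (mod 4073)
2041^4 ≡ 3075^2 = 9455625 ≡ 2192 (mod 4073)
2041^8 ≡ 2192^2 = 4804864 ≡ 2797 (mod 4073)
2041^14 = 2041^8 * 2041^4 * 2041^2 ≡ 2797 * 2192 * 3075 (mod 4073).
Accumulate the product:
2797 * 2192 = 6131024 ≡ 1159
1159 * 3075 = 3563925 ≡ 50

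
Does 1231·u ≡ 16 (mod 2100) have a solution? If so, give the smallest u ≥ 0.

1636

gcd(1231, 2100) = 1, so a unique solution mod 2100 exists.
1231⁻¹ ≡ 2071 (mod 2100).
u ≡ 2071·16 ≡ 1636 (mod 2100).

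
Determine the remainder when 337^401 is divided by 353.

401 in binary is 110010001, i.e. 401 = 256 + 128 + 16 + 1.
337^1 ≡ 337 (mod 353)
337^2 ≡ 337^2 = 113569 ≡ 256 (mod 353)
337^4 ≡ 256^2 = 65536 ≡ 231 (mod 353)
337^8 ≡ 231^2 = 53361 ≡ 58 (mod 353)
337^16 ≡ 58^2 = 3364 ≡ 187 (mod 353)
337^32 ≡ 187^2 = 34969 ≡ 22 (mod 353)
337^64 ≡ 22^2 = 484 ≡ 131 (mod 353)
337^128 ≡ 131^2 = 17161 ≡ 217 (mod 353)
337^256 ≡ 217^2 = 47089 ≡ 140 (mod 353)
337^401 = 337^256 · 337^128 · 337^16 · 337^1 ≡ 140 · 217 · 187 · 337 (mod 353).
Accumulate the product:
140 · 217 = 30380 ≡ 22
22 · 187 = 4114 ≡ 231
231 · 337 = 77847 ≡ 187

187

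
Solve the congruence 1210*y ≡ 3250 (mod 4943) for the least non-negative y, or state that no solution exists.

gcd(1210, 4943) = 1, so a unique solution mod 4943 exists.
1210⁻¹ ≡ 4751 (mod 4943).
y ≡ 4751*3250 ≡ 3761 (mod 4943).

3761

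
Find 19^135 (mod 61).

135 in binary is 10000111, i.e. 135 = 128 + 4 + 2 + 1.
19^1 ≡ 19 (mod 61)
19^2 ≡ 19^2 = 361 ≡ 56 (mod 61)
19^4 ≡ 56^2 = 3136 ≡ 25 (mod 61)
19^8 ≡ 25^2 = 625 ≡ 15 (mod 61)
19^16 ≡ 15^2 = 225 ≡ 42 (mod 61)
19^32 ≡ 42^2 = 1764 ≡ 56 (mod 61)
19^64 ≡ 56^2 = 3136 ≡ 25 (mod 61)
19^128 ≡ 25^2 = 625 ≡ 15 (mod 61)
19^135 = 19^128 × 19^4 × 19^2 × 19^1 ≡ 15 × 25 × 56 × 19 (mod 61).
Accumulate the product:
15 × 25 = 375 ≡ 9
9 × 56 = 504 ≡ 16
16 × 19 = 304 ≡ 60

60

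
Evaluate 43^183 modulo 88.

43

183 in binary is 10110111, i.e. 183 = 128 + 32 + 16 + 4 + 2 + 1.
43^1 ≡ 43 (mod 88)
43^2 ≡ 43^2 = 1849 ≡ 1 (mod 88)
43^4 ≡ 1^2 = 1 (mod 88)
43^8 ≡ 1^2 = 1 (mod 88)
43^16 ≡ 1^2 = 1 (mod 88)
43^32 ≡ 1^2 = 1 (mod 88)
43^64 ≡ 1^2 = 1 (mod 88)
43^128 ≡ 1^2 = 1 (mod 88)
43^183 = 43^128 × 43^32 × 43^16 × 43^4 × 43^2 × 43^1 ≡ 1 × 1 × 1 × 1 × 1 × 43 (mod 88).
Accumulate the product:
1 × 1 = 1
1 × 1 = 1
1 × 1 = 1
1 × 1 = 1
1 × 43 = 43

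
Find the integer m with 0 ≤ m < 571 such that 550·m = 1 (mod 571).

By the extended Euclidean algorithm:
571 = 1×550 + 21
550 = 26×21 + 4
21 = 5×4 + 1
4 = 4×1 + 0
gcd(550, 571) = 1, so the inverse exists.
Bézout: 1 = 131×571 − 136×550.
So 550⁻¹ ≡ −136 ≡ 435 (mod 571).

435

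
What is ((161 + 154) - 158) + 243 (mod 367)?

33

161 + 154 = 315
315 - 158 = 157
157 + 243 = 400 ≡ 33 (mod 367)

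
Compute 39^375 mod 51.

Compute successive squares:
375 in binary is 101110111, i.e. 375 = 256 + 64 + 32 + 16 + 4 + 2 + 1.
39^1 ≡ 39 (mod 51)
39^2 ≡ 39^2 = 1521 ≡ 42 (mod 51)
39^4 ≡ 42^2 = 1764 ≡ 30 (mod 51)
39^8 ≡ 30^2 = 900 ≡ 33 (mod 51)
39^16 ≡ 33^2 = 1089 ≡ 18 (mod 51)
39^32 ≡ 18^2 = 324 ≡ 18 (mod 51)
39^64 ≡ 18^2 = 324 ≡ 18 (mod 51)
39^128 ≡ 18^2 = 324 ≡ 18 (mod 51)
39^256 ≡ 18^2 = 324 ≡ 18 (mod 51)
39^375 = 39^256 * 39^64 * 39^32 * 39^16 * 39^4 * 39^2 * 39^1 ≡ 18 * 18 * 18 * 18 * 30 * 42 * 39 (mod 51).
Accumulate the product:
18 * 18 = 324 ≡ 18
18 * 18 = 324 ≡ 18
18 * 18 = 324 ≡ 18
18 * 30 = 540 ≡ 30
30 * 42 = 1260 ≡ 36
36 * 39 = 1404 ≡ 27

27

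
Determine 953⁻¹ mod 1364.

By the extended Euclidean algorithm:
1364 = 1·953 + 411
953 = 2·411 + 131
411 = 3·131 + 18
131 = 7·18 + 5
18 = 3·5 + 3
5 = 1·3 + 2
3 = 1·2 + 1
2 = 2·1 + 0
gcd(953, 1364) = 1, so the inverse exists.
Bézout: 1 = 371·1364 − 531·953.
So 953⁻¹ ≡ −531 ≡ 833 (mod 1364).

833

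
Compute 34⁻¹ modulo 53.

Apply the Euclidean algorithm and back-substitute:
53 = 1×34 + 19
34 = 1×19 + 15
19 = 1×15 + 4
15 = 3×4 + 3
4 = 1×3 + 1
3 = 3×1 + 0
gcd(34, 53) = 1, so the inverse exists.
Back-substitute for 1:
1 = 1×4 − 1×3
  = −1×15 + 4×4
  = 4×19 − 5×15
  = −5×34 + 9×19
  = 9×53 − 14×34
So 34⁻¹ ≡ −14 ≡ 39 (mod 53).

39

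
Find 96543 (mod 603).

63

96543 = 160×603 + 63, so 96543 ≡ 63 (mod 603).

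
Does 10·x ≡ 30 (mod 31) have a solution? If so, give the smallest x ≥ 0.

gcd(10, 31) = 1, so a unique solution mod 31 exists.
10⁻¹ ≡ 28 (mod 31).
x ≡ 28·30 ≡ 3 (mod 31).

3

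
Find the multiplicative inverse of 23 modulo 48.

By the extended Euclidean algorithm:
48 = 2×23 + 2
23 = 11×2 + 1
2 = 2×1 + 0
gcd(23, 48) = 1, so the inverse exists.
Back-substitute for 1:
1 = 1×23 − 11×2
  = −11×48 + 23×23
So 23⁻¹ ≡ 23 (mod 48).

23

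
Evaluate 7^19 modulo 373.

By square-and-multiply:
19 in binary is 10011, i.e. 19 = 16 + 2 + 1.
7^1 ≡ 7 (mod 373)
7^2 ≡ 7^2 = 49 (mod 373)
7^4 ≡ 49^2 = 2401 ≡ 163 (mod 373)
7^8 ≡ 163^2 = 26569 ≡ 86 (mod 373)
7^16 ≡ 86^2 = 7396 ≡ 309 (mod 373)
7^19 = 7^16 * 7^2 * 7^1 ≡ 309 * 49 * 7 (mod 373).
Accumulate the product:
309 * 49 = 15141 ≡ 221
221 * 7 = 1547 ≡ 55

55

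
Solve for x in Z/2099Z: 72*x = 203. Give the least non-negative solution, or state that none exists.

gcd(72, 2099) = 1, so a unique solution mod 2099 exists.
72⁻¹ ≡ 379 (mod 2099).
x ≡ 379*203 ≡ 1373 (mod 2099).

1373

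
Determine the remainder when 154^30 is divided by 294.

196

Using repeated squaring:
30 in binary is 11110, i.e. 30 = 16 + 8 + 4 + 2.
154^1 ≡ 154 (mod 294)
154^2 ≡ 154^2 = 23716 ≡ 196 (mod 294)
154^4 ≡ 196^2 = 38416 ≡ 196 (mod 294)
154^8 ≡ 196^2 = 38416 ≡ 196 (mod 294)
154^16 ≡ 196^2 = 38416 ≡ 196 (mod 294)
154^30 = 154^16 · 154^8 · 154^4 · 154^2 ≡ 196 · 196 · 196 · 196 (mod 294).
Accumulate the product:
196 · 196 = 38416 ≡ 196
196 · 196 = 38416 ≡ 196
196 · 196 = 38416 ≡ 196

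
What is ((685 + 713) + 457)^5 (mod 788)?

685 + 713 = 1398 ≡ 610 (mod 788)
610 + 457 = 1067 ≡ 279 (mod 788)
(279)^5 ≡ 75 (mod 788)

75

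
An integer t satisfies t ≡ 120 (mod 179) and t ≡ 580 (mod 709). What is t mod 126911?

119692

179⁻¹ mod 709: 179*507 ≡ 1 (mod 709), so 179⁻¹ ≡ 507.
t = 120 + 179*((580 − 120)*507 mod 709) = 120 + 179*668 = 119692.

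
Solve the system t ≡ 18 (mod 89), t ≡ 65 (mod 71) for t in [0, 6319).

89⁻¹ mod 71: 89×4 ≡ 1 (mod 71), so 89⁻¹ ≡ 4.
t = 18 + 89×((65 − 18)×4 mod 71) = 18 + 89×46 = 4112.
Check: 4112 mod 89 = 18, 4112 mod 71 = 65. ✓

4112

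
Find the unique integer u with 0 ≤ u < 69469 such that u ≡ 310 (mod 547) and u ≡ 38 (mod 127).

58839

547⁻¹ mod 127: 547*114 ≡ 1 (mod 127), so 547⁻¹ ≡ 114.
u = 310 + 547*((38 − 310)*114 mod 127) = 310 + 547*107 = 58839.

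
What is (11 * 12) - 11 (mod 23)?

11 * 12 = 132 ≡ 17 (mod 23)
17 - 11 = 6

6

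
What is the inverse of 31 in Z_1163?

1088

Run the extended Euclidean algorithm:
1163 = 37·31 + 16
31 = 1·16 + 15
16 = 1·15 + 1
15 = 15·1 + 0
gcd(31, 1163) = 1, so the inverse exists.
Bézout: 1 = 2·1163 − 75·31.
So 31⁻¹ ≡ −75 ≡ 1088 (mod 1163).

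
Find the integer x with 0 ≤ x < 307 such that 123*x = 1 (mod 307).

5

307 = 2·123 + 61
123 = 2·61 + 1
61 = 61·1 + 0
gcd(123, 307) = 1, so the inverse exists.
Back-substitute for 1:
1 = 1·123 − 2·61
  = −2·307 + 5·123
So 123⁻¹ ≡ 5 (mod 307).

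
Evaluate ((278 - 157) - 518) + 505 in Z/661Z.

278 - 157 = 121
121 - 518 = -397 ≡ 264 (mod 661)
264 + 505 = 769 ≡ 108 (mod 661)

108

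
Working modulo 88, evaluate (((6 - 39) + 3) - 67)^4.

49

6 - 39 = -33 ≡ 55 (mod 88)
55 + 3 = 58
58 - 67 = -9 ≡ 79 (mod 88)
(79)^4 ≡ 49 (mod 88)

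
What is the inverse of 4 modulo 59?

59 = 14*4 + 3
4 = 1*3 + 1
3 = 3*1 + 0
gcd(4, 59) = 1, so the inverse exists.
Bézout: 1 = −1*59 + 15*4.
So 4⁻¹ ≡ 15 (mod 59).

15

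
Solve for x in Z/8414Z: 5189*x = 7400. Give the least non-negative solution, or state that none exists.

gcd(5189, 8414) = 1, so a unique solution mod 8414 exists.
5189⁻¹ ≡ 1915 (mod 8414).
x ≡ 1915*7400 ≡ 1824 (mod 8414).

1824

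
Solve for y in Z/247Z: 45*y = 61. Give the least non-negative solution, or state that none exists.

177

gcd(45, 247) = 1, so a unique solution mod 247 exists.
45⁻¹ ≡ 11 (mod 247).
y ≡ 11*61 ≡ 177 (mod 247).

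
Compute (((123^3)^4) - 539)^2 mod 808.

(123)^3 ≡ 43 (mod 808)
(43)^4 ≡ 153 (mod 808)
153 - 539 = -386 ≡ 422 (mod 808)
(422)^2 ≡ 324 (mod 808)

324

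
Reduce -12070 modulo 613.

190

-12070 = -20×613 + 190, so -12070 ≡ 190 (mod 613).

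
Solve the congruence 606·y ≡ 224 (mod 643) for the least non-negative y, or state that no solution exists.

gcd(606, 643) = 1, so a unique solution mod 643 exists.
606⁻¹ ≡ 139 (mod 643).
y ≡ 139·224 ≡ 272 (mod 643).

272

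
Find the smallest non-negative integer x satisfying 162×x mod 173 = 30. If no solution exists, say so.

gcd(162, 173) = 1, so a unique solution mod 173 exists.
162⁻¹ ≡ 110 (mod 173).
x ≡ 110×30 ≡ 13 (mod 173).

13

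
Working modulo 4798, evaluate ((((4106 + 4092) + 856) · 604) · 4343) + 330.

4106 + 4092 = 8198 ≡ 3400 (mod 4798)
3400 + 856 = 4256
4256 · 604 = 2570624 ≡ 3694 (mod 4798)
3694 · 4343 = 16043042 ≡ 3328 (mod 4798)
3328 + 330 = 3658

3658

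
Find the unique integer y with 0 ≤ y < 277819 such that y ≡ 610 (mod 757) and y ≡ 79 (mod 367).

236794

757⁻¹ mod 367: 757·16 ≡ 1 (mod 367), so 757⁻¹ ≡ 16.
y = 610 + 757·((79 − 610)·16 mod 367) = 610 + 757·312 = 236794.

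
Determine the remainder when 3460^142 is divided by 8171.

1537

By square-and-multiply:
142 in binary is 10001110, i.e. 142 = 128 + 8 + 4 + 2.
3460^1 ≡ 3460 (mod 8171)
3460^2 ≡ 3460^2 = 11971600 ≡ 1085 (mod 8171)
3460^4 ≡ 1085^2 = 1177225 ≡ 601 (mod 8171)
3460^8 ≡ 601^2 = 361201 ≡ 1677 (mod 8171)
3460^16 ≡ 1677^2 = 2812329 ≡ 1505 (mod 8171)
3460^32 ≡ 1505^2 = 2265025 ≡ 1658 (mod 8171)
3460^64 ≡ 1658^2 = 2748964 ≡ 3508 (mod 8171)
3460^128 ≡ 3508^2 = 12306064 ≡ 538 (mod 8171)
3460^142 = 3460^128 × 3460^8 × 3460^4 × 3460^2 ≡ 538 × 1677 × 601 × 1085 (mod 8171).
Accumulate the product:
538 × 1677 = 902226 ≡ 3416
3416 × 601 = 2053016 ≡ 2095
2095 × 1085 = 2273075 ≡ 1537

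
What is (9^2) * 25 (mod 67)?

15

(9)^2 ≡ 14 (mod 67)
14 * 25 = 350 ≡ 15 (mod 67)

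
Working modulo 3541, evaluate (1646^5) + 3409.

(1646)^5 ≡ 37 (mod 3541)
37 + 3409 = 3446

3446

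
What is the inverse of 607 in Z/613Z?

102

Apply the Euclidean algorithm and back-substitute:
613 = 1*607 + 6
607 = 101*6 + 1
6 = 6*1 + 0
gcd(607, 613) = 1, so the inverse exists.
Back-substitute for 1:
1 = 1*607 − 101*6
  = −101*613 + 102*607
So 607⁻¹ ≡ 102 (mod 613).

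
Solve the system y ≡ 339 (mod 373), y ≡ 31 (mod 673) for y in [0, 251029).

373⁻¹ mod 673: 373×83 ≡ 1 (mod 673), so 373⁻¹ ≡ 83.
y = 339 + 373×((31 − 339)×83 mod 673) = 339 + 373×10 = 4069.

4069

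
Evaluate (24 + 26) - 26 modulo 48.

24

24 + 26 = 50 ≡ 2 (mod 48)
2 - 26 = -24 ≡ 24 (mod 48)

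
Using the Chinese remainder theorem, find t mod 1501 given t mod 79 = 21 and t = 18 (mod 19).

79⁻¹ mod 19: 79*13 ≡ 1 (mod 19), so 79⁻¹ ≡ 13.
t = 21 + 79*((18 − 21)*13 mod 19) = 21 + 79*18 = 1443.

1443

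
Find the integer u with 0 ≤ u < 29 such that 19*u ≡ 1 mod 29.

Run the extended Euclidean algorithm:
29 = 1*19 + 10
19 = 1*10 + 9
10 = 1*9 + 1
9 = 9*1 + 0
gcd(19, 29) = 1, so the inverse exists.
Back-substitute for 1:
1 = 1*10 − 1*9
  = −1*19 + 2*10
  = 2*29 − 3*19
So 19⁻¹ ≡ −3 ≡ 26 (mod 29).

26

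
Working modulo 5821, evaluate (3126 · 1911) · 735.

4799

3126 · 1911 = 5973786 ≡ 1440 (mod 5821)
1440 · 735 = 1058400 ≡ 4799 (mod 5821)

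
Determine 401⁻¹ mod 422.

221

By the extended Euclidean algorithm:
422 = 1×401 + 21
401 = 19×21 + 2
21 = 10×2 + 1
2 = 2×1 + 0
gcd(401, 422) = 1, so the inverse exists.
Bézout: 1 = 191×422 − 201×401.
So 401⁻¹ ≡ −201 ≡ 221 (mod 422).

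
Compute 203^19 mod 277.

19 in binary is 10011, i.e. 19 = 16 + 2 + 1.
203^1 ≡ 203 (mod 277)
203^2 ≡ 203^2 = 41209 ≡ 213 (mod 277)
203^4 ≡ 213^2 = 45369 ≡ 218 (mod 277)
203^8 ≡ 218^2 = 47524 ≡ 157 (mod 277)
203^16 ≡ 157^2 = 24649 ≡ 273 (mod 277)
203^19 = 203^16 × 203^2 × 203^1 ≡ 273 × 213 × 203 (mod 277).
Accumulate the product:
273 × 213 = 58149 ≡ 256
256 × 203 = 51968 ≡ 169

169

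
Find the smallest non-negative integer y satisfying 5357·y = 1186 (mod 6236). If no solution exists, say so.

2354

gcd(5357, 6236) = 1, so a unique solution mod 6236 exists.
5357⁻¹ ≡ 1653 (mod 6236).
y ≡ 1653·1186 ≡ 2354 (mod 6236).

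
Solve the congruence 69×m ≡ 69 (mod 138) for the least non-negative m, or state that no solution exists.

gcd(69, 138) = 69, and 69 | 69, so solutions exist.
Divide through by 69: 1×m ≡ 1 mod 2.
1⁻¹ ≡ 1 (mod 2).
m ≡ 1×1 ≡ 1 (mod 2).
The smallest non-negative solution is m = 1.

1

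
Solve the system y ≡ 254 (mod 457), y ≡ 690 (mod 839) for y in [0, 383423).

457⁻¹ mod 839: 457*358 ≡ 1 (mod 839), so 457⁻¹ ≡ 358.
y = 254 + 457*((690 − 254)*358 mod 839) = 254 + 457*34 = 15792.

15792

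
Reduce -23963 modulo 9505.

4552

-23963 = -3×9505 + 4552, so -23963 ≡ 4552 (mod 9505).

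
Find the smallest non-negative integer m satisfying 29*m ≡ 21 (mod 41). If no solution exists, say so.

29

gcd(29, 41) = 1, so a unique solution mod 41 exists.
29⁻¹ ≡ 17 (mod 41).
m ≡ 17*21 ≡ 29 (mod 41).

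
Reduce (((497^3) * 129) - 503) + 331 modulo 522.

(497)^3 ≡ 35 (mod 522)
35 * 129 = 4515 ≡ 339 (mod 522)
339 - 503 = -164 ≡ 358 (mod 522)
358 + 331 = 689 ≡ 167 (mod 522)

167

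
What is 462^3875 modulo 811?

688

Compute successive squares:
462^1 ≡ 462 (mod 811)
462^2 ≡ 462^2 = 213444 ≡ 151 (mod 811)
462^4 ≡ 151^2 = 22801 ≡ 93 (mod 811)
462^8 ≡ 93^2 = 8649 ≡ 539 (mod 811)
462^16 ≡ 539^2 = 290521 ≡ 183 (mod 811)
462^32 ≡ 183^2 = 33489 ≡ 238 (mod 811)
462^64 ≡ 238^2 = 56644 ≡ 685 (mod 811)
462^128 ≡ 685^2 = 469225 ≡ 467 (mod 811)
462^256 ≡ 467^2 = 218089 ≡ 741 (mod 811)
462^512 ≡ 741^2 = 549081 ≡ 34 (mod 811)
462^1024 ≡ 34^2 = 1156 ≡ 345 (mod 811)
462^2048 ≡ 345^2 = 119025 ≡ 619 (mod 811)
462^3875 = 462^2048 * 462^1024 * 462^512 * 462^256 * 462^32 * 462^2 * 462^1 ≡ 619 * 345 * 34 * 741 * 238 * 151 * 462 (mod 811).
Accumulate the product:
619 * 345 = 213555 ≡ 262
262 * 34 = 8908 ≡ 798
798 * 741 = 591318 ≡ 99
99 * 238 = 23562 ≡ 43
43 * 151 = 6493 ≡ 5
5 * 462 = 2310 ≡ 688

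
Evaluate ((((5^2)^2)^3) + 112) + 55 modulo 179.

7

(5)^2 ≡ 25 (mod 179)
(25)^2 ≡ 88 (mod 179)
(88)^3 ≡ 19 (mod 179)
19 + 112 = 131
131 + 55 = 186 ≡ 7 (mod 179)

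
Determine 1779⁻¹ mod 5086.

1155

Apply the Euclidean algorithm and back-substitute:
5086 = 2*1779 + 1528
1779 = 1*1528 + 251
1528 = 6*251 + 22
251 = 11*22 + 9
22 = 2*9 + 4
9 = 2*4 + 1
4 = 4*1 + 0
gcd(1779, 5086) = 1, so the inverse exists.
Back-substitute for 1:
1 = 1*9 − 2*4
  = −2*22 + 5*9
  = 5*251 − 57*22
  = −57*1528 + 347*251
  = 347*1779 − 404*1528
  = −404*5086 + 1155*1779
So 1779⁻¹ ≡ 1155 (mod 5086).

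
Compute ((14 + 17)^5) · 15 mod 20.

14 + 17 = 31 ≡ 11 (mod 20)
(11)^5 ≡ 11 (mod 20)
11 · 15 = 165 ≡ 5 (mod 20)

5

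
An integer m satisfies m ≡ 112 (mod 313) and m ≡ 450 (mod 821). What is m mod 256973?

33290

313⁻¹ mod 821: 313*661 ≡ 1 (mod 821), so 313⁻¹ ≡ 661.
m = 112 + 313*((450 − 112)*661 mod 821) = 112 + 313*106 = 33290.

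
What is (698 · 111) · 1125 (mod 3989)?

3100

698 · 111 = 77478 ≡ 1687 (mod 3989)
1687 · 1125 = 1897875 ≡ 3100 (mod 3989)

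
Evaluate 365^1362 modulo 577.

By square-and-multiply:
1362 in binary is 10101010010, i.e. 1362 = 1024 + 256 + 64 + 16 + 2.
365^1 ≡ 365 (mod 577)
365^2 ≡ 365^2 = 133225 ≡ 515 (mod 577)
365^4 ≡ 515^2 = 265225 ≡ 382 (mod 577)
365^8 ≡ 382^2 = 145924 ≡ 520 (mod 577)
365^16 ≡ 520^2 = 270400 ≡ 364 (mod 577)
365^32 ≡ 364^2 = 132496 ≡ 363 (mod 577)
365^64 ≡ 363^2 = 131769 ≡ 213 (mod 577)
365^128 ≡ 213^2 = 45369 ≡ 363 (mod 577)
365^256 ≡ 363^2 = 131769 ≡ 213 (mod 577)
365^512 ≡ 213^2 = 45369 ≡ 363 (mod 577)
365^1024 ≡ 363^2 = 131769 ≡ 213 (mod 577)
365^1362 = 365^1024 * 365^256 * 365^64 * 365^16 * 365^2 ≡ 213 * 213 * 213 * 364 * 515 (mod 577).
Accumulate the product:
213 * 213 = 45369 ≡ 363
363 * 213 = 77319 ≡ 1
1 * 364 = 364
364 * 515 = 187460 ≡ 512

512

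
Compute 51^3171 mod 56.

Using repeated squaring:
3171 in binary is 110001100011, i.e. 3171 = 2048 + 1024 + 64 + 32 + 2 + 1.
51^1 ≡ 51 (mod 56)
51^2 ≡ 51^2 = 2601 ≡ 25 (mod 56)
51^4 ≡ 25^2 = 625 ≡ 9 (mod 56)
51^8 ≡ 9^2 = 81 ≡ 25 (mod 56)
51^16 ≡ 25^2 = 625 ≡ 9 (mod 56)
51^32 ≡ 9^2 = 81 ≡ 25 (mod 56)
51^64 ≡ 25^2 = 625 ≡ 9 (mod 56)
51^128 ≡ 9^2 = 81 ≡ 25 (mod 56)
51^256 ≡ 25^2 = 625 ≡ 9 (mod 56)
51^512 ≡ 9^2 = 81 ≡ 25 (mod 56)
51^1024 ≡ 25^2 = 625 ≡ 9 (mod 56)
51^2048 ≡ 9^2 = 81 ≡ 25 (mod 56)
51^3171 = 51^2048 · 51^1024 · 51^64 · 51^32 · 51^2 · 51^1 ≡ 25 · 9 · 9 · 25 · 25 · 51 (mod 56).
Accumulate the product:
25 · 9 = 225 ≡ 1
1 · 9 = 9
9 · 25 = 225 ≡ 1
1 · 25 = 25
25 · 51 = 1275 ≡ 43

43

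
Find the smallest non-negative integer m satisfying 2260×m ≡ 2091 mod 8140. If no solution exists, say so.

no solution

gcd(2260, 8140) = 20, and 20 does not divide 2091.
So the congruence has no solution.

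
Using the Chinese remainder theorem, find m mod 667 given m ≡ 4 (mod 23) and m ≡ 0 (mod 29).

464

23⁻¹ mod 29: 23*24 ≡ 1 (mod 29), so 23⁻¹ ≡ 24.
m = 4 + 23*((0 − 4)*24 mod 29) = 4 + 23*20 = 464.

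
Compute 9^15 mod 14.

Compute successive squares:
15 in binary is 1111, i.e. 15 = 8 + 4 + 2 + 1.
9^1 ≡ 9 (mod 14)
9^2 ≡ 9^2 = 81 ≡ 11 (mod 14)
9^4 ≡ 11^2 = 121 ≡ 9 (mod 14)
9^8 ≡ 9^2 = 81 ≡ 11 (mod 14)
9^15 = 9^8 · 9^4 · 9^2 · 9^1 ≡ 11 · 9 · 11 · 9 (mod 14).
Accumulate the product:
11 · 9 = 99 ≡ 1
1 · 11 = 11
11 · 9 = 99 ≡ 1

1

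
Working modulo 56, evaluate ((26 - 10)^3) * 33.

40

26 - 10 = 16
(16)^3 ≡ 8 (mod 56)
8 * 33 = 264 ≡ 40 (mod 56)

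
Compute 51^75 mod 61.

75 in binary is 1001011, i.e. 75 = 64 + 8 + 2 + 1.
51^1 ≡ 51 (mod 61)
51^2 ≡ 51^2 = 2601 ≡ 39 (mod 61)
51^4 ≡ 39^2 = 1521 ≡ 57 (mod 61)
51^8 ≡ 57^2 = 3249 ≡ 16 (mod 61)
51^16 ≡ 16^2 = 256 ≡ 12 (mod 61)
51^32 ≡ 12^2 = 144 ≡ 22 (mod 61)
51^64 ≡ 22^2 = 484 ≡ 57 (mod 61)
51^75 = 51^64 * 51^8 * 51^2 * 51^1 ≡ 57 * 16 * 39 * 51 (mod 61).
Accumulate the product:
57 * 16 = 912 ≡ 58
58 * 39 = 2262 ≡ 5
5 * 51 = 255 ≡ 11

11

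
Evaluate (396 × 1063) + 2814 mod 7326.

396 × 1063 = 420948 ≡ 3366 (mod 7326)
3366 + 2814 = 6180

6180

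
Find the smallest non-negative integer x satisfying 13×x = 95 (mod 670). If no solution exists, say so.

265

gcd(13, 670) = 1, so a unique solution mod 670 exists.
13⁻¹ ≡ 567 (mod 670).
x ≡ 567×95 ≡ 265 (mod 670).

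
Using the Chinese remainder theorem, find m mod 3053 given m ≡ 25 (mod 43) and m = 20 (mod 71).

43⁻¹ mod 71: 43×38 ≡ 1 (mod 71), so 43⁻¹ ≡ 38.
m = 25 + 43×((20 − 25)×38 mod 71) = 25 + 43×23 = 1014.
Check: 1014 mod 43 = 25, 1014 mod 71 = 20. ✓

1014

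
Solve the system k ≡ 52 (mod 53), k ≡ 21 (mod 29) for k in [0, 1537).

53⁻¹ mod 29: 53·23 ≡ 1 (mod 29), so 53⁻¹ ≡ 23.
k = 52 + 53·((21 − 52)·23 mod 29) = 52 + 53·12 = 688.
Check: 688 mod 53 = 52, 688 mod 29 = 21. ✓

688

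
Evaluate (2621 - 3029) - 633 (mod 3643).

2602

2621 - 3029 = -408 ≡ 3235 (mod 3643)
3235 - 633 = 2602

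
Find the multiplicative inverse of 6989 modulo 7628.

Apply the Euclidean algorithm and back-substitute:
7628 = 1×6989 + 639
6989 = 10×639 + 599
639 = 1×599 + 40
599 = 14×40 + 39
40 = 1×39 + 1
39 = 39×1 + 0
gcd(6989, 7628) = 1, so the inverse exists.
Bézout: 1 = 175×7628 − 191×6989.
So 6989⁻¹ ≡ −191 ≡ 7437 (mod 7628).

7437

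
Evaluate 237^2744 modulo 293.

By square-and-multiply:
2744 in binary is 101010111000, i.e. 2744 = 2048 + 512 + 128 + 32 + 16 + 8.
237^1 ≡ 237 (mod 293)
237^2 ≡ 237^2 = 56169 ≡ 206 (mod 293)
237^4 ≡ 206^2 = 42436 ≡ 244 (mod 293)
237^8 ≡ 244^2 = 59536 ≡ 57 (mod 293)
237^16 ≡ 57^2 = 3249 ≡ 26 (mod 293)
237^32 ≡ 26^2 = 676 ≡ 90 (mod 293)
237^64 ≡ 90^2 = 8100 ≡ 189 (mod 293)
237^128 ≡ 189^2 = 35721 ≡ 268 (mod 293)
237^256 ≡ 268^2 = 71824 ≡ 39 (mod 293)
237^512 ≡ 39^2 = 1521 ≡ 56 (mod 293)
237^1024 ≡ 56^2 = 3136 ≡ 206 (mod 293)
237^2048 ≡ 206^2 = 42436 ≡ 244 (mod 293)
237^2744 = 237^2048 * 237^512 * 237^128 * 237^32 * 237^16 * 237^8 ≡ 244 * 56 * 268 * 90 * 26 * 57 (mod 293).
Accumulate the product:
244 * 56 = 13664 ≡ 186
186 * 268 = 49848 ≡ 38
38 * 90 = 3420 ≡ 197
197 * 26 = 5122 ≡ 141
141 * 57 = 8037 ≡ 126

126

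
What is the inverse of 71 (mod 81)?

Apply the Euclidean algorithm and back-substitute:
81 = 1×71 + 10
71 = 7×10 + 1
10 = 10×1 + 0
gcd(71, 81) = 1, so the inverse exists.
Back-substitute for 1:
1 = 1×71 − 7×10
  = −7×81 + 8×71
So 71⁻¹ ≡ 8 (mod 81).

8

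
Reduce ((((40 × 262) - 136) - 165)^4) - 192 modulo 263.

244

40 × 262 = 10480 ≡ 223 (mod 263)
223 - 136 = 87
87 - 165 = -78 ≡ 185 (mod 263)
(185)^4 ≡ 173 (mod 263)
173 - 192 = -19 ≡ 244 (mod 263)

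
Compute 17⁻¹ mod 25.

3

25 = 1·17 + 8
17 = 2·8 + 1
8 = 8·1 + 0
gcd(17, 25) = 1, so the inverse exists.
Bézout: 1 = −2·25 + 3·17.
So 17⁻¹ ≡ 3 (mod 25).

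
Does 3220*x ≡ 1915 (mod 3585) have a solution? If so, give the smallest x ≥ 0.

gcd(3220, 3585) = 5, and 5 | 1915, so solutions exist.
Divide through by 5: 644*x ≡ 383 (mod 717).
644⁻¹ ≡ 275 (mod 717).
x ≡ 275*383 ≡ 643 (mod 717).
The smallest non-negative solution is x = 643.

643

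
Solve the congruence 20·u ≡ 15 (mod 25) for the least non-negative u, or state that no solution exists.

2

gcd(20, 25) = 5, and 5 | 15, so solutions exist.
Divide through by 5: 4·u mod 5 = 3.
4⁻¹ ≡ 4 (mod 5).
u ≡ 4·3 ≡ 2 (mod 5).
The smallest non-negative solution is u = 2.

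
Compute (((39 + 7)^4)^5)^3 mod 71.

1

39 + 7 = 46
(46)^4 ≡ 54 (mod 71)
(54)^5 ≡ 1 (mod 71)
(1)^3 ≡ 1 (mod 71)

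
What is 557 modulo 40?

37

557 = 13·40 + 37, so 557 ≡ 37 (mod 40).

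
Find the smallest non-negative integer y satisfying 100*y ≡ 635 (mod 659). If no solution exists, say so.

237

gcd(100, 659) = 1, so a unique solution mod 659 exists.
100⁻¹ ≡ 402 (mod 659).
y ≡ 402*635 ≡ 237 (mod 659).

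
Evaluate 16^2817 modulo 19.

1

By square-and-multiply:
2817 in binary is 101100000001, i.e. 2817 = 2048 + 512 + 256 + 1.
16^1 ≡ 16 (mod 19)
16^2 ≡ 16^2 = 256 ≡ 9 (mod 19)
16^4 ≡ 9^2 = 81 ≡ 5 (mod 19)
16^8 ≡ 5^2 = 25 ≡ 6 (mod 19)
16^16 ≡ 6^2 = 36 ≡ 17 (mod 19)
16^32 ≡ 17^2 = 289 ≡ 4 (mod 19)
16^64 ≡ 4^2 = 16 (mod 19)
16^128 ≡ 16^2 = 256 ≡ 9 (mod 19)
16^256 ≡ 9^2 = 81 ≡ 5 (mod 19)
16^512 ≡ 5^2 = 25 ≡ 6 (mod 19)
16^1024 ≡ 6^2 = 36 ≡ 17 (mod 19)
16^2048 ≡ 17^2 = 289 ≡ 4 (mod 19)
16^2817 = 16^2048 × 16^512 × 16^256 × 16^1 ≡ 4 × 6 × 5 × 16 (mod 19).
Accumulate the product:
4 × 6 = 24 ≡ 5
5 × 5 = 25 ≡ 6
6 × 16 = 96 ≡ 1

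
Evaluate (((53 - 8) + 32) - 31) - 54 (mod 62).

54

53 - 8 = 45
45 + 32 = 77 ≡ 15 (mod 62)
15 - 31 = -16 ≡ 46 (mod 62)
46 - 54 = -8 ≡ 54 (mod 62)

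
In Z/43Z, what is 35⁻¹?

16

By the extended Euclidean algorithm:
43 = 1×35 + 8
35 = 4×8 + 3
8 = 2×3 + 2
3 = 1×2 + 1
2 = 2×1 + 0
gcd(35, 43) = 1, so the inverse exists.
Bézout: 1 = −13×43 + 16×35.
So 35⁻¹ ≡ 16 (mod 43).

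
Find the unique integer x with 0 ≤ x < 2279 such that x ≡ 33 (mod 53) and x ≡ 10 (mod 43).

139

53⁻¹ mod 43: 53*13 ≡ 1 (mod 43), so 53⁻¹ ≡ 13.
x = 33 + 53*((10 − 33)*13 mod 43) = 33 + 53*2 = 139.
Check: 139 mod 53 = 33, 139 mod 43 = 10. ✓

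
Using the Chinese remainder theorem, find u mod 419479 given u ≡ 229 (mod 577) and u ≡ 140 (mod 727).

577⁻¹ mod 727: 577×63 ≡ 1 (mod 727), so 577⁻¹ ≡ 63.
u = 229 + 577×((140 − 229)×63 mod 727) = 229 + 577×209 = 120822.

120822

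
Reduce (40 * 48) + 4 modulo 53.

40 * 48 = 1920 ≡ 12 (mod 53)
12 + 4 = 16

16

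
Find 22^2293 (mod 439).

By square-and-multiply:
2293 in binary is 100011110101, i.e. 2293 = 2048 + 128 + 64 + 32 + 16 + 4 + 1.
22^1 ≡ 22 (mod 439)
22^2 ≡ 22^2 = 484 ≡ 45 (mod 439)
22^4 ≡ 45^2 = 2025 ≡ 269 (mod 439)
22^8 ≡ 269^2 = 72361 ≡ 365 (mod 439)
22^16 ≡ 365^2 = 133225 ≡ 208 (mod 439)
22^32 ≡ 208^2 = 43264 ≡ 242 (mod 439)
22^64 ≡ 242^2 = 58564 ≡ 177 (mod 439)
22^128 ≡ 177^2 = 31329 ≡ 160 (mod 439)
22^256 ≡ 160^2 = 25600 ≡ 138 (mod 439)
22^512 ≡ 138^2 = 19044 ≡ 167 (mod 439)
22^1024 ≡ 167^2 = 27889 ≡ 232 (mod 439)
22^2048 ≡ 232^2 = 53824 ≡ 266 (mod 439)
22^2293 = 22^2048 · 22^128 · 22^64 · 22^32 · 22^16 · 22^4 · 22^1 ≡ 266 · 160 · 177 · 242 · 208 · 269 · 22 (mod 439).
Accumulate the product:
266 · 160 = 42560 ≡ 416
416 · 177 = 73632 ≡ 319
319 · 242 = 77198 ≡ 373
373 · 208 = 77584 ≡ 320
320 · 269 = 86080 ≡ 36
36 · 22 = 792 ≡ 353

353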